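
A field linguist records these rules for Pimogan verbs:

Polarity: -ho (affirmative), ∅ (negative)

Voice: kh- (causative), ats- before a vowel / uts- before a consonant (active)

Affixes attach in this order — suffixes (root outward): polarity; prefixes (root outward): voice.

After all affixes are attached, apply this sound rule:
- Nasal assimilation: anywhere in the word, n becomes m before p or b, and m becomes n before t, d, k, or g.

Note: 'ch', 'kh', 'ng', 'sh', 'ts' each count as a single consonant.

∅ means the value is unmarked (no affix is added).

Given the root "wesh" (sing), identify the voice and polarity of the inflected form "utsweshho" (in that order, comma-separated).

active, affirmative

Segment: uts-wesh-ho.
voice: ats/uts- → active.
polarity: -ho → affirmative.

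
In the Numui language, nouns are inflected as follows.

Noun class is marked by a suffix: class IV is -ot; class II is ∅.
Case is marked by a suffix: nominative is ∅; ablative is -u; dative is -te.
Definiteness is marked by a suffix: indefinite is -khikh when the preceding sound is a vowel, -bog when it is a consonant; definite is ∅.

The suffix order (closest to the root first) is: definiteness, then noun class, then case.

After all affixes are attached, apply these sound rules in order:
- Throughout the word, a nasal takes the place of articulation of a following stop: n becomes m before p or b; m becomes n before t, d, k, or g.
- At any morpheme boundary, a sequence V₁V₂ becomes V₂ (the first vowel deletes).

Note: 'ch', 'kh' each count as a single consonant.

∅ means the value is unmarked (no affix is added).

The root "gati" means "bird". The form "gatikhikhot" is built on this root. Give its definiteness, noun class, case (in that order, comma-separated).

Segment: gati-khikh-ot.
definiteness: -khikh/bog → indefinite.
noun class: -ot → class IV.
case: ∅ → nominative.

indefinite, class IV, nominative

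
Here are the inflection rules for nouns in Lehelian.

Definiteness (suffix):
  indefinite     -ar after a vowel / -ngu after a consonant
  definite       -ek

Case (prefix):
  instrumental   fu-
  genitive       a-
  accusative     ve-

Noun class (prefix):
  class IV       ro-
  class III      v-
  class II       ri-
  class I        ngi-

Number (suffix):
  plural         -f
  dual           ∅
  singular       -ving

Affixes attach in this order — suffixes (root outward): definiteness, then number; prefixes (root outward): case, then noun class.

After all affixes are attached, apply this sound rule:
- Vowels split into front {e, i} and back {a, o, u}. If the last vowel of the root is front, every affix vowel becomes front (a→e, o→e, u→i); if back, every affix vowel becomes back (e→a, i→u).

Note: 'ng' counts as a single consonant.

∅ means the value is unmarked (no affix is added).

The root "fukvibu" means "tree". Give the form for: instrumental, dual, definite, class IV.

Attach case instrumental fu- → fufukvibu.
Attach definiteness definite -ek → fufukvibuek.
number = dual: zero marking, form stays fufukvibuek.
Attach noun class class IV ro- → rofufukvibuek.
Apply vowel harmony: rofufukvibuek → rofufukvibuak.

rofufukvibuak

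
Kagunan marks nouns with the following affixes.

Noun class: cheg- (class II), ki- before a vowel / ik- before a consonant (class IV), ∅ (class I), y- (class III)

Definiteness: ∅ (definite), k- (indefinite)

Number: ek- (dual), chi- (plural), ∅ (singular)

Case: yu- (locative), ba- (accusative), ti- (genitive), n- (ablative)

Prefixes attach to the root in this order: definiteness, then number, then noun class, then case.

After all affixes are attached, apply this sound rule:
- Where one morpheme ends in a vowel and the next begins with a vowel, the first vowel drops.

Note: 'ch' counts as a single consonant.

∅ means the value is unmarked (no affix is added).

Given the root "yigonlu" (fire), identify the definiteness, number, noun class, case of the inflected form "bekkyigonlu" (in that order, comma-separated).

indefinite, dual, class I, accusative

Segment: ba-ek-k-yigonlu.
definiteness: k- → indefinite.
number: ek- → dual.
noun class: ∅ → class I.
case: ba- → accusative.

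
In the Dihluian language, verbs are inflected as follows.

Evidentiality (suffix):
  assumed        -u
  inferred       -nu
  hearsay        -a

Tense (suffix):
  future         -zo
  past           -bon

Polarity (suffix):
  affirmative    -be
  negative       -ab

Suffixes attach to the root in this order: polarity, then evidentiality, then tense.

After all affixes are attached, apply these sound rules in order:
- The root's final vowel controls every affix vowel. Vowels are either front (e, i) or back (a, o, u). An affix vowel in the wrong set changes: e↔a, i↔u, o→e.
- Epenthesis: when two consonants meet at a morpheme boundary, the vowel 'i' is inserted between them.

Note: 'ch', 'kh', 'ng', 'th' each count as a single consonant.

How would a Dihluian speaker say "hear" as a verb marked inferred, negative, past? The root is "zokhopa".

zokhopaabinubon

Attach polarity negative -ab → zokhopaab.
Attach evidentiality inferred -nu → zokhopaabnu.
Attach tense past -bon → zokhopaabnubon.
Vowel harmony: no change.
Apply epenthesis: zokhopaabnubon → zokhopaabinubon.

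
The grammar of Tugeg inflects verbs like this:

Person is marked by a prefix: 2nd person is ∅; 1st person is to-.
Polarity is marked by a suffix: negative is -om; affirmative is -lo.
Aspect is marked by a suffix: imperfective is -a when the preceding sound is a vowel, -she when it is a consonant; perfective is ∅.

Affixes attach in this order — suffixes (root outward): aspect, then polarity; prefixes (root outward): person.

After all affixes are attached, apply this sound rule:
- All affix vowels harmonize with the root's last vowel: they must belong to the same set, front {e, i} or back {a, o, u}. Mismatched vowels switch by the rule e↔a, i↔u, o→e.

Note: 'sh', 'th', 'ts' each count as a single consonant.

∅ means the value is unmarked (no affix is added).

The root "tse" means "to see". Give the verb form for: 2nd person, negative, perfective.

tseem

person = 2nd person: zero marking, form stays tse.
aspect = perfective: zero marking, form stays tse.
Attach polarity negative -om → tseom.
Apply vowel harmony: tseom → tseem.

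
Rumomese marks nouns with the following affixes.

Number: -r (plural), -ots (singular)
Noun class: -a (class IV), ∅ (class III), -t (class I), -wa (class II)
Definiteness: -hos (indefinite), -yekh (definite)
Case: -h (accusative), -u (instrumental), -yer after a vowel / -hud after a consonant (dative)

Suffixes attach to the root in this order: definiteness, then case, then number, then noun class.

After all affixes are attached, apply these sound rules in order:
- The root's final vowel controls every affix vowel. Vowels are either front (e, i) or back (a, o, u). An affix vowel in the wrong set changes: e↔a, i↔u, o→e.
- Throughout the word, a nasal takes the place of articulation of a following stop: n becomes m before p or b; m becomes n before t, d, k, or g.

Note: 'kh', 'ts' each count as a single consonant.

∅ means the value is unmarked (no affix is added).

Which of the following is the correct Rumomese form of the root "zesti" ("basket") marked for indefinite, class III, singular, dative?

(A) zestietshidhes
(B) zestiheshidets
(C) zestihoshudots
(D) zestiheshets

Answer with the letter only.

B

Attach definiteness indefinite -hos → zestihos.
Attach case dative -hud (after consonant 's') → zestihoshud.
Attach number singular -ots → zestihoshudots.
noun class = class III: zero marking, form stays zestihoshudots.
Apply vowel harmony: zestihoshudots → zestiheshidets.
Nasal assimilation: no change.
So the correct form is zestiheshidets, option (B).
(A) zestietshidhes is wrong: it has the affixes in the wrong order.
(C) zestihoshudots is wrong: it fails to apply the sound rule(s).
(D) zestiheshets is wrong: it uses accusative instead of dative for case.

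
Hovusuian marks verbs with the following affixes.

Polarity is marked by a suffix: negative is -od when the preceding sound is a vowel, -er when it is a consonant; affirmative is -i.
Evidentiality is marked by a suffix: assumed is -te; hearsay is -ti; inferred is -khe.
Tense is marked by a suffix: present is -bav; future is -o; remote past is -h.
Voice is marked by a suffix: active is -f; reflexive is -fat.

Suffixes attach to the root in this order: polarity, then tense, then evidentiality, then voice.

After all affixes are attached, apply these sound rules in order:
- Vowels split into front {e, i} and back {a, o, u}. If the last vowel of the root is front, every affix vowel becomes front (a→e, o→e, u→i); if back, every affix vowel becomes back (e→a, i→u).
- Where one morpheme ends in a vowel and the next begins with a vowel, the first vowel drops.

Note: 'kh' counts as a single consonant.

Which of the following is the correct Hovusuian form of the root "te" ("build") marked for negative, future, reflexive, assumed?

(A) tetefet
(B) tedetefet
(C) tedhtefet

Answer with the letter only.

B

Attach polarity negative -od (after vowel 'e') → teod.
Attach tense future -o → teodo.
Attach evidentiality assumed -te → teodote.
Attach voice reflexive -fat → teodotefat.
Apply vowel harmony: teodotefat → teedetefet.
Apply vowel deletion: teedetefet → tedetefet.
So the correct form is tedetefet, option (B).
(C) tedhtefet is wrong: it uses remote past instead of future for tense.
(A) tetefet is wrong: it uses affirmative instead of negative for polarity.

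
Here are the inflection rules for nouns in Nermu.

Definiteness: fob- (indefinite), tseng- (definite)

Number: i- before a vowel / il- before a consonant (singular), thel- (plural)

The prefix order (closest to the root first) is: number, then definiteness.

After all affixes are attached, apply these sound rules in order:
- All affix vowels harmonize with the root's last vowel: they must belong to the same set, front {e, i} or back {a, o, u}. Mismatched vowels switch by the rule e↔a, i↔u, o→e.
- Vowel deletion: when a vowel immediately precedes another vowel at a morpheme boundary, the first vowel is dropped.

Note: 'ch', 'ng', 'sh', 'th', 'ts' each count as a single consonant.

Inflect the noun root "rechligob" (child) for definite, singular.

tsangulrechligob

Attach number singular il- (before consonant 'r') → ilrechligob.
Attach definiteness definite tseng- → tsengilrechligob.
Apply vowel harmony: tsengilrechligob → tsangulrechligob.
Vowel deletion: no change.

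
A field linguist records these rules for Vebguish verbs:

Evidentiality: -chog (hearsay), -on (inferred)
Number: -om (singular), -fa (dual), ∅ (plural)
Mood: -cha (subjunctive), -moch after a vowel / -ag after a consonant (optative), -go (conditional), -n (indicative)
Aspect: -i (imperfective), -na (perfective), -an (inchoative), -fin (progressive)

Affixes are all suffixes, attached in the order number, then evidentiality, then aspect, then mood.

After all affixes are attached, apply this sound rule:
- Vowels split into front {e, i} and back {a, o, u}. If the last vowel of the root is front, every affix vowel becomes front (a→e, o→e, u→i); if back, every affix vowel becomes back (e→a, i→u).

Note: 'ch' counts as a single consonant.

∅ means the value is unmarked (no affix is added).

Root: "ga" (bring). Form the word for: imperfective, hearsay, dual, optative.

gafachogumoch

Attach number dual -fa → gafa.
Attach evidentiality hearsay -chog → gafachog.
Attach aspect imperfective -i → gafachogi.
Attach mood optative -moch (after vowel 'i') → gafachogimoch.
Apply vowel harmony: gafachogimoch → gafachogumoch.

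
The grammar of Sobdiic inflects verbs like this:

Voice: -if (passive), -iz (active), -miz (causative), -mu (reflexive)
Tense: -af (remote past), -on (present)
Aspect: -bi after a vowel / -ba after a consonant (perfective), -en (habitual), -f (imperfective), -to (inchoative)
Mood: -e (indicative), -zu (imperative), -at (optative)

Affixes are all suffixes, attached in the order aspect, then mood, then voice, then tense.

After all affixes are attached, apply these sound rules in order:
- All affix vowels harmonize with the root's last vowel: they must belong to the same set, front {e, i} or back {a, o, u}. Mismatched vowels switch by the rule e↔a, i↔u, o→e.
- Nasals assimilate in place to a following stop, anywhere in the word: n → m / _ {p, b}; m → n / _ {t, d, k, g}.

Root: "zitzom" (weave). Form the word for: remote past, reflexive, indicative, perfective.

Attach aspect perfective -ba (after consonant 'm') → zitzomba.
Attach mood indicative -e → zitzombae.
Attach voice reflexive -mu → zitzombaemu.
Attach tense remote past -af → zitzombaemuaf.
Apply vowel harmony: zitzombaemuaf → zitzombaamuaf.
Nasal assimilation: no change.

zitzombaamuaf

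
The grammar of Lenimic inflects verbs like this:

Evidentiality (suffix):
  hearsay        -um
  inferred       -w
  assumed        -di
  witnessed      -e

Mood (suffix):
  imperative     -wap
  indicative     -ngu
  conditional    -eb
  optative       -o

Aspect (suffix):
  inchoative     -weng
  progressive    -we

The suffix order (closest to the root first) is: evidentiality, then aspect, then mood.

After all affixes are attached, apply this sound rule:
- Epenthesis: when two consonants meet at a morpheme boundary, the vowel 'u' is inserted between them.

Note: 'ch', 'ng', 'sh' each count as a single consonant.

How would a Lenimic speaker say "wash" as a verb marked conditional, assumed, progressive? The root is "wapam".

wapamudiweeb

Attach evidentiality assumed -di → wapamdi.
Attach aspect progressive -we → wapamdiwe.
Attach mood conditional -eb → wapamdiweeb.
Apply epenthesis: wapamdiweeb → wapamudiweeb.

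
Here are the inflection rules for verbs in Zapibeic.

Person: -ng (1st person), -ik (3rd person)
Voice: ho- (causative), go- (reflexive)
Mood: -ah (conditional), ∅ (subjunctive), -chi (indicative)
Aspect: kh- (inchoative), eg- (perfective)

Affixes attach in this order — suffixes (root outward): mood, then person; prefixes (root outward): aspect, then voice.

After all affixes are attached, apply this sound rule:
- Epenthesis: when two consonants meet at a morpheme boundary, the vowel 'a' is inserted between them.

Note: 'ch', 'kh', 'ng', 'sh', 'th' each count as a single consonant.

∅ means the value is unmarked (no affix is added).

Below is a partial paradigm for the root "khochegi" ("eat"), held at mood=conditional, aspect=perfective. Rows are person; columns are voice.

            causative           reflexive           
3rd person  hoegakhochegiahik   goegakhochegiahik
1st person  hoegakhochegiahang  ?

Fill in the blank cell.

Attach mood conditional -ah → khochegiah.
Attach aspect perfective eg- → egkhochegiah.
Attach voice reflexive go- → goegkhochegiah.
Attach person 1st person -ng → goegkhochegiahng.
Apply epenthesis: goegkhochegiahng → goegakhochegiahang.

goegakhochegiahang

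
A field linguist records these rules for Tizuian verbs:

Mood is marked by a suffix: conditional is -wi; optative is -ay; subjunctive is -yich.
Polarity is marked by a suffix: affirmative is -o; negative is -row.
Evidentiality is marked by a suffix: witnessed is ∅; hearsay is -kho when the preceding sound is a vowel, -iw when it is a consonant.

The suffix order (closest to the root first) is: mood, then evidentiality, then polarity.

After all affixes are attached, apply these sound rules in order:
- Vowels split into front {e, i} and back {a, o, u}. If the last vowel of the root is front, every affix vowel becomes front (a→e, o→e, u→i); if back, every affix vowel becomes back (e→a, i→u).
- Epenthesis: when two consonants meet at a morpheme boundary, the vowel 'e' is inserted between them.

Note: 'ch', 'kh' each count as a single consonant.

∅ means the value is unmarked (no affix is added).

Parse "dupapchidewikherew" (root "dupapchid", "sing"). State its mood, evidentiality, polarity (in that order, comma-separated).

Segment: dupapchid-wi-kho-row.
mood: -wi → conditional.
evidentiality: -kho/iw → hearsay.
polarity: -row → negative.

conditional, hearsay, negative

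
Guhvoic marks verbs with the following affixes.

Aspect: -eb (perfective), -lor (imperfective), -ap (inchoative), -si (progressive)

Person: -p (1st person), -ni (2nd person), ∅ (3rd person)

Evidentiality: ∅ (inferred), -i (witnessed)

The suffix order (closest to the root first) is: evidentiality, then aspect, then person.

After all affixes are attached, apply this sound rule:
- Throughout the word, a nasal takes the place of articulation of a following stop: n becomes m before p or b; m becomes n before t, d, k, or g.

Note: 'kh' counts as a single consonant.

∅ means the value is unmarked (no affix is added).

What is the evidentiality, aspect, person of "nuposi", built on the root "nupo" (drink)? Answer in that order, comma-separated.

Segment: nupo-si.
evidentiality: ∅ → inferred.
aspect: -si → progressive.
person: ∅ → 3rd person.

inferred, progressive, 3rd person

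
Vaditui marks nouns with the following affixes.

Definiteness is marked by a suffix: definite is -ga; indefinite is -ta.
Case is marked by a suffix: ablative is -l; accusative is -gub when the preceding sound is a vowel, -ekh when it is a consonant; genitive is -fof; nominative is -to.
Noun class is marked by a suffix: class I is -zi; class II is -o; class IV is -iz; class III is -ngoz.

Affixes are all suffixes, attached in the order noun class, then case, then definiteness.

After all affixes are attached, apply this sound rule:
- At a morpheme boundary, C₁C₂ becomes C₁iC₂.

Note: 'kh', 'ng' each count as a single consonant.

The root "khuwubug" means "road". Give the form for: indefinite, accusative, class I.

Attach noun class class I -zi → khuwubugzi.
Attach case accusative -gub (after vowel 'i') → khuwubugzigub.
Attach definiteness indefinite -ta → khuwubugzigubta.
Apply epenthesis: khuwubugzigubta → khuwubugizigubita.

khuwubugizigubita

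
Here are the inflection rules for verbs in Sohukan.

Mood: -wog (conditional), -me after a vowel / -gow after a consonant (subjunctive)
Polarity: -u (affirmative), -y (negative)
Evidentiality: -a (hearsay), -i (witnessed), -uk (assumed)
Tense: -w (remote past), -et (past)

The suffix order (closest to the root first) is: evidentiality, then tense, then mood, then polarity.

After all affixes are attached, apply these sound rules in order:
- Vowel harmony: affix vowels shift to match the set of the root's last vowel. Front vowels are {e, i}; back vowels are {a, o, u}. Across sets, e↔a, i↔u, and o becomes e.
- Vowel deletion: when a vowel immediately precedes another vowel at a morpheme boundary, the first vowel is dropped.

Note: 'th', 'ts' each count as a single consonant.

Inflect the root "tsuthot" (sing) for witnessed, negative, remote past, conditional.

tsuthotuwwogy

Attach evidentiality witnessed -i → tsuthoti.
Attach tense remote past -w → tsuthotiw.
Attach mood conditional -wog → tsuthotiwwog.
Attach polarity negative -y → tsuthotiwwogy.
Apply vowel harmony: tsuthotiwwogy → tsuthotuwwogy.
Vowel deletion: no change.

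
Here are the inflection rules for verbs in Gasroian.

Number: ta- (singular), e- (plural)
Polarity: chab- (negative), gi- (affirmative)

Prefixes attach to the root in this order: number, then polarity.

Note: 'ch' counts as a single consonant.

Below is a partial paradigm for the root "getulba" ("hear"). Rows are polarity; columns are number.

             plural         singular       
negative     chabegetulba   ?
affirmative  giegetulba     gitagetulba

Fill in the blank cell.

chabtagetulba

Attach number singular ta- → tagetulba.
Attach polarity negative chab- → chabtagetulba.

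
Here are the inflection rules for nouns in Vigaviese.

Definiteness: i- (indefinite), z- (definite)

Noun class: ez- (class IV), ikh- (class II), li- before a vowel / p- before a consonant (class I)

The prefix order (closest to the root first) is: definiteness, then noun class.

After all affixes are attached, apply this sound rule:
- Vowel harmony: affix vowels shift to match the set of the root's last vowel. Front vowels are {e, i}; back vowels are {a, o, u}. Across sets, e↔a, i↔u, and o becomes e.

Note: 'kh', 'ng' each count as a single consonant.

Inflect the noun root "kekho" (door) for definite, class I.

pzkekho

Attach definiteness definite z- → zkekho.
Attach noun class class I p- (before consonant 'z') → pzkekho.
Vowel harmony: no change.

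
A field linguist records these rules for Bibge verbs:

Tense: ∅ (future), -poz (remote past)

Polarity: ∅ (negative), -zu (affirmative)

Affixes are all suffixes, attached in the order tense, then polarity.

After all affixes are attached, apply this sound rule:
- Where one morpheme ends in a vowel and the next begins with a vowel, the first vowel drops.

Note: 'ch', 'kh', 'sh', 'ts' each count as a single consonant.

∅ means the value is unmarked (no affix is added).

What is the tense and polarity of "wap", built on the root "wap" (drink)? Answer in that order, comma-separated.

future, negative

Segment: wap.
tense: ∅ → future.
polarity: ∅ → negative.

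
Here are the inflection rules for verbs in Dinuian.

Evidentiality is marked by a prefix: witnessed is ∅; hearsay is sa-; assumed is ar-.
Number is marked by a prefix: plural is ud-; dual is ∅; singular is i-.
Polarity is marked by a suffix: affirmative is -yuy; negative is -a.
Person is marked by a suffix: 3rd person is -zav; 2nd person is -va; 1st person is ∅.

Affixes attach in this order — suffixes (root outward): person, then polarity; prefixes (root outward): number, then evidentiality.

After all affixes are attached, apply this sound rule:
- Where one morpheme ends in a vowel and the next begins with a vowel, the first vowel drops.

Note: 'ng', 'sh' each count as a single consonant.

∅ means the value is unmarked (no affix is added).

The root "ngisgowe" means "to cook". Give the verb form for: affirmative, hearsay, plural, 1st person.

Attach number plural ud- → udngisgowe.
person = 1st person: zero marking, form stays udngisgowe.
Attach polarity affirmative -yuy → udngisgoweyuy.
Attach evidentiality hearsay sa- → saudngisgoweyuy.
Apply vowel deletion: saudngisgoweyuy → sudngisgoweyuy.

sudngisgoweyuy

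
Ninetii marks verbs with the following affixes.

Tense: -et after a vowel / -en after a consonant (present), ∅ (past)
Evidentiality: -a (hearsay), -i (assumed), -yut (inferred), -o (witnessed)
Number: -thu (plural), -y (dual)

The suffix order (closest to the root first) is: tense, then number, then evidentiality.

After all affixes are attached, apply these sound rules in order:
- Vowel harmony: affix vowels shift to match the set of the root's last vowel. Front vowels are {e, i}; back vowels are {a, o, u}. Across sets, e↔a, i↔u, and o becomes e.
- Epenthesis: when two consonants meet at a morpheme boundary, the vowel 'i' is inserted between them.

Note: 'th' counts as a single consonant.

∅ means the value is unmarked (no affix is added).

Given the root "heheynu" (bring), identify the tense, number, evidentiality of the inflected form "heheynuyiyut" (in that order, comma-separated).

Segment: heheynu-y-yut.
tense: ∅ → past.
number: -y → dual.
evidentiality: -yut → inferred.

past, dual, inferred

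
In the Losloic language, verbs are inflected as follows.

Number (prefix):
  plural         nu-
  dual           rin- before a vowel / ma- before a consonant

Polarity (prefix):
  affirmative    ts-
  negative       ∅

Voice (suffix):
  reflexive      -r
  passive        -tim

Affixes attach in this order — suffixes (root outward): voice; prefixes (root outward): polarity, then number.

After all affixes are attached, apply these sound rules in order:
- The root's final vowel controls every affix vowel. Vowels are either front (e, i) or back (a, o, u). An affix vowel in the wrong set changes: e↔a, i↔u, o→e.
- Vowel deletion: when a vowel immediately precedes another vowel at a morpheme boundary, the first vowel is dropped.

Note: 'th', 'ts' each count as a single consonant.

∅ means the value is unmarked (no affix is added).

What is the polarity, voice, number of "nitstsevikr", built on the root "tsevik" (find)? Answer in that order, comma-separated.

Segment: nu-ts-tsevik-r.
polarity: ts- → affirmative.
voice: -r → reflexive.
number: nu- → plural.

affirmative, reflexive, plural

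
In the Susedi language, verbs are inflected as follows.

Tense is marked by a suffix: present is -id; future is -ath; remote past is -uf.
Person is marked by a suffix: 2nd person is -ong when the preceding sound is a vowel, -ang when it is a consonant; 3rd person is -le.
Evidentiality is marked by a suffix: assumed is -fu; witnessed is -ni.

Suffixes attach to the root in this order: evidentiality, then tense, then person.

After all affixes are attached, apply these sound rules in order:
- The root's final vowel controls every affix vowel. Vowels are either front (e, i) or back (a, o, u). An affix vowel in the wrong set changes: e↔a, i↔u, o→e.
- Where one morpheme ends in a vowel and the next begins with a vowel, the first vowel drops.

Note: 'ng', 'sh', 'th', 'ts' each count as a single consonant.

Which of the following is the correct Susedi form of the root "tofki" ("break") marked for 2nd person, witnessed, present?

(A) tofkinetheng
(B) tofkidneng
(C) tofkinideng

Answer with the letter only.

Attach evidentiality witnessed -ni → tofkini.
Attach tense present -id → tofkiniid.
Attach person 2nd person -ang (after consonant 'd') → tofkiniidang.
Apply vowel harmony: tofkiniidang → tofkiniideng.
Apply vowel deletion: tofkiniideng → tofkinideng.
So the correct form is tofkinideng, option (C).
(A) tofkinetheng is wrong: it uses future instead of present for tense.
(B) tofkidneng is wrong: it has the affixes in the wrong order.

C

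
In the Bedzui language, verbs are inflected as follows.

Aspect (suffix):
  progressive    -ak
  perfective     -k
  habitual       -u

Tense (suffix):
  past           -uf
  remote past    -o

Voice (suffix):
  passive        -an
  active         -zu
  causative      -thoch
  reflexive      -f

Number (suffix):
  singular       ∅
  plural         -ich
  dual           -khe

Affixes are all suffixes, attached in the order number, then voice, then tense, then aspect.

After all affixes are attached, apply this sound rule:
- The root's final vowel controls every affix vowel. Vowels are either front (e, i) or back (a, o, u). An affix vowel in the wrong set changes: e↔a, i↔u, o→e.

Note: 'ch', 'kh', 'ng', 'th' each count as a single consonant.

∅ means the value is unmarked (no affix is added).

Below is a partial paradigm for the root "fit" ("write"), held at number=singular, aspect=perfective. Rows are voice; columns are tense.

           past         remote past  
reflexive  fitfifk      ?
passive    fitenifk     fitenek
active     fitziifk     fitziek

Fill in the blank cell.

number = singular: zero marking, form stays fit.
Attach voice reflexive -f → fitf.
Attach tense remote past -o → fitfo.
Attach aspect perfective -k → fitfok.
Apply vowel harmony: fitfok → fitfek.

fitfek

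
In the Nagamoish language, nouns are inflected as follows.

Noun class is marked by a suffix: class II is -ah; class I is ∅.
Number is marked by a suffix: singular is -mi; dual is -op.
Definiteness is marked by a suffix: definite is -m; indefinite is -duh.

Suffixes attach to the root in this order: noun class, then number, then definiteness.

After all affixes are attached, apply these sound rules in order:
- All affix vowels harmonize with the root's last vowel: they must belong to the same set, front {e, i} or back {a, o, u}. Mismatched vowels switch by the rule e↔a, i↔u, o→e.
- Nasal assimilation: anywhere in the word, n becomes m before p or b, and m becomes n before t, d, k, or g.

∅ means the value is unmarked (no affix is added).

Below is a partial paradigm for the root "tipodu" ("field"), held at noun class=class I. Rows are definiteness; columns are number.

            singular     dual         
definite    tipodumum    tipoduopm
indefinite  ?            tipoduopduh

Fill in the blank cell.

noun class = class I: zero marking, form stays tipodu.
Attach number singular -mi → tipodumi.
Attach definiteness indefinite -duh → tipodumiduh.
Apply vowel harmony: tipodumiduh → tipodumuduh.
Nasal assimilation: no change.

tipodumuduh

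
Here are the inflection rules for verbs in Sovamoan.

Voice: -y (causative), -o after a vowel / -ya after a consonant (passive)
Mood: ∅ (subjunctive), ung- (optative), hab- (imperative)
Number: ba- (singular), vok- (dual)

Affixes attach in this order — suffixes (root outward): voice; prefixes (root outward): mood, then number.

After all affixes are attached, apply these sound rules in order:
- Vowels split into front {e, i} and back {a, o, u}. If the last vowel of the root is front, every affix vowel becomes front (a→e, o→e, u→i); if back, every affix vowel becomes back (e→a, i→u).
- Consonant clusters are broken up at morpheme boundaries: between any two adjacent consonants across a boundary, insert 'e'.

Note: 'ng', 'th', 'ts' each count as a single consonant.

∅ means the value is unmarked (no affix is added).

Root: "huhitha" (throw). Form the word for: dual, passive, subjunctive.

mood = subjunctive: zero marking, form stays huhitha.
Attach number dual vok- → vokhuhitha.
Attach voice passive -o (after vowel 'a') → vokhuhithao.
Vowel harmony: no change.
Apply epenthesis: vokhuhithao → vokehuhithao.

vokehuhithao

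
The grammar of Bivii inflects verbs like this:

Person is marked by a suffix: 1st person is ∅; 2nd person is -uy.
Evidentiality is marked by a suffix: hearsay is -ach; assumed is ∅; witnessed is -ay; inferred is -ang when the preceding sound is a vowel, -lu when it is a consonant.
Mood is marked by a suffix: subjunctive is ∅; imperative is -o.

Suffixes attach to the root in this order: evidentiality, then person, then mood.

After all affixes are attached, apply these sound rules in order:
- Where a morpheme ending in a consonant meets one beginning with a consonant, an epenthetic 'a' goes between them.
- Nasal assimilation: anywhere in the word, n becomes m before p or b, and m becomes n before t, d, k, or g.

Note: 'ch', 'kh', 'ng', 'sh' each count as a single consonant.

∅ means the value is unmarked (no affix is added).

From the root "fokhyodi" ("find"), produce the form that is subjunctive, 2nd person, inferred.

Attach evidentiality inferred -ang (after vowel 'i') → fokhyodiang.
Attach person 2nd person -uy → fokhyodianguy.
mood = subjunctive: zero marking, form stays fokhyodianguy.
Epenthesis: no change.
Nasal assimilation: no change.

fokhyodianguy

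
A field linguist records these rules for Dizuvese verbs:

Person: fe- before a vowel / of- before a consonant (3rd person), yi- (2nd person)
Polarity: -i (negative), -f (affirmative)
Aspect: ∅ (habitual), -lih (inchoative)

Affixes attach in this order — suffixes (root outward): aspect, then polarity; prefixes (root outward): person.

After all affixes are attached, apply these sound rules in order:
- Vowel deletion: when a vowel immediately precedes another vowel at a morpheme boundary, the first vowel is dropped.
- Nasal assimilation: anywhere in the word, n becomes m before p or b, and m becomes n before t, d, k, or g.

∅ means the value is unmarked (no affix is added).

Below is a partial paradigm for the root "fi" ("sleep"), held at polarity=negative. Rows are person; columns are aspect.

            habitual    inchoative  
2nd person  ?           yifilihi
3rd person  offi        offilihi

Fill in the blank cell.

Attach person 2nd person yi- → yifi.
aspect = habitual: zero marking, form stays yifi.
Attach polarity negative -i → yifii.
Apply vowel deletion: yifii → yifi.
Nasal assimilation: no change.

yifi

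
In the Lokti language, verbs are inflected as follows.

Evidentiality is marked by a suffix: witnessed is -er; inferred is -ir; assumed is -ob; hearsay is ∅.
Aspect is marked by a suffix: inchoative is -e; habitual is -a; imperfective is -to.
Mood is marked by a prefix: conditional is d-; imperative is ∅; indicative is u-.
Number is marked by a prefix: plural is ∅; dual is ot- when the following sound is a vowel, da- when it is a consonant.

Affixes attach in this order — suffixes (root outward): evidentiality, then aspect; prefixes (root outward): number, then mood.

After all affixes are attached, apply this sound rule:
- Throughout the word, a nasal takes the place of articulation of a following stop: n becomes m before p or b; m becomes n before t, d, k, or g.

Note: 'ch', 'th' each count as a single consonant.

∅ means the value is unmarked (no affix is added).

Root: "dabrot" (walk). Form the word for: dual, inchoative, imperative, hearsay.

dadabrote

Attach number dual da- (before consonant 'd') → dadabrot.
mood = imperative: zero marking, form stays dadabrot.
evidentiality = hearsay: zero marking, form stays dadabrot.
Attach aspect inchoative -e → dadabrote.
Nasal assimilation: no change.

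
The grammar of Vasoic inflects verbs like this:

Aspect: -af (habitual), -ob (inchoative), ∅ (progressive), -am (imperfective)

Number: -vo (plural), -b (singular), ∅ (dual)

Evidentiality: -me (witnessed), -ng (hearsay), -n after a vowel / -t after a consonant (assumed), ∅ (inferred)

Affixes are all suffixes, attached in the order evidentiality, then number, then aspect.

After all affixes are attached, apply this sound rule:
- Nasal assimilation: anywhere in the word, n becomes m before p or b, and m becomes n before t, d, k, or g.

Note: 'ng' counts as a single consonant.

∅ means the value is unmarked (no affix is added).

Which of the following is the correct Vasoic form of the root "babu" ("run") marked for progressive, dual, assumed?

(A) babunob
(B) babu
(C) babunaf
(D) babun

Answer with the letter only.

D

Attach evidentiality assumed -n (after vowel 'u') → babun.
number = dual: zero marking, form stays babun.
aspect = progressive: zero marking, form stays babun.
Nasal assimilation: no change.
So the correct form is babun, option (D).
(B) babu is wrong: it uses inferred instead of assumed for evidentiality.
(A) babunob is wrong: it uses inchoative instead of progressive for aspect.
(C) babunaf is wrong: it uses habitual instead of progressive for aspect.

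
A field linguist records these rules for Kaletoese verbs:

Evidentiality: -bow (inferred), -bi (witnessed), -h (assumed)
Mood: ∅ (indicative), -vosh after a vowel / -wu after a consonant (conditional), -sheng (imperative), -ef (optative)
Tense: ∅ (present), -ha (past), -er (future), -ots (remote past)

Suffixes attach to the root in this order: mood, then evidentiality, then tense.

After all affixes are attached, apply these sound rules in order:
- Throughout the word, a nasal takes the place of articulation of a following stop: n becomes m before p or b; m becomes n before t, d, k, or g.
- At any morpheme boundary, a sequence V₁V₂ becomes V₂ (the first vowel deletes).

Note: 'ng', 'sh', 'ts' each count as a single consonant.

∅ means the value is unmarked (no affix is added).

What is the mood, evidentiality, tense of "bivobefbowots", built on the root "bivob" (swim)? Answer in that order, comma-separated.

Segment: bivob-ef-bow-ots.
mood: -ef → optative.
evidentiality: -bow → inferred.
tense: -ots → remote past.

optative, inferred, remote past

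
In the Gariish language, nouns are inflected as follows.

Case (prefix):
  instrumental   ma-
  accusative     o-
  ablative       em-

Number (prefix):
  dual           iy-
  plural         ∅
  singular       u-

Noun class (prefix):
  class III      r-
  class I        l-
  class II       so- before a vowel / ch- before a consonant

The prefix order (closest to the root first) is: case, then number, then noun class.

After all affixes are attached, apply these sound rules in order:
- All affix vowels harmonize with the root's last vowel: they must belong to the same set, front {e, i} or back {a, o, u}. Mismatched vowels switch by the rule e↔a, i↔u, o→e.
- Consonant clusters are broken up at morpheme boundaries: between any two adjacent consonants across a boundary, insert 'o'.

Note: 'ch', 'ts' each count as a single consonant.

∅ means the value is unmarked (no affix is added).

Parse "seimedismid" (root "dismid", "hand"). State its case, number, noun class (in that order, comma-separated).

Segment: so-u-ma-dismid.
case: ma- → instrumental.
number: u- → singular.
noun class: so/ch- → class II.

instrumental, singular, class II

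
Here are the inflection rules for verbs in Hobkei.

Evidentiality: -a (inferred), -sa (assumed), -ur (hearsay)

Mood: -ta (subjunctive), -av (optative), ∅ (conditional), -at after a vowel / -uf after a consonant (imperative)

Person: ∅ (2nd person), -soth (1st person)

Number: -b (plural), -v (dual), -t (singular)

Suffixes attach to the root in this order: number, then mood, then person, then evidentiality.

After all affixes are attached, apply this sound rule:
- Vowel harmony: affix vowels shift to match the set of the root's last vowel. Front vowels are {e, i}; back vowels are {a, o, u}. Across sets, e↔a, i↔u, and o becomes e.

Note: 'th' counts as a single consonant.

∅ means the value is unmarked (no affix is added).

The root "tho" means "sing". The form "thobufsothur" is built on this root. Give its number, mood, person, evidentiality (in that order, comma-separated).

Segment: tho-b-uf-soth-ur.
number: -b → plural.
mood: -at/uf → imperative.
person: -soth → 1st person.
evidentiality: -ur → hearsay.

plural, imperative, 1st person, hearsay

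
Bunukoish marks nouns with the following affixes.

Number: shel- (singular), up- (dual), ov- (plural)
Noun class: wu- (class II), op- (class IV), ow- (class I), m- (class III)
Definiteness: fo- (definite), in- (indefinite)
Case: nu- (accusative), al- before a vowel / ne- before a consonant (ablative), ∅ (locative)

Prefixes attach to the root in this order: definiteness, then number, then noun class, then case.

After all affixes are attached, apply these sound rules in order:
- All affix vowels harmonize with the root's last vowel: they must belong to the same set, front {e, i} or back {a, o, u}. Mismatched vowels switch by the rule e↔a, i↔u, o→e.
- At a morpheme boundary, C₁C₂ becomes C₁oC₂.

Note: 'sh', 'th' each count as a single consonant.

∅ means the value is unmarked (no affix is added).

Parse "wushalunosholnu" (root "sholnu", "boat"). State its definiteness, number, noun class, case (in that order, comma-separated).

Segment: wu-shel-in-sholnu.
definiteness: in- → indefinite.
number: shel- → singular.
noun class: wu- → class II.
case: ∅ → locative.

indefinite, singular, class II, locative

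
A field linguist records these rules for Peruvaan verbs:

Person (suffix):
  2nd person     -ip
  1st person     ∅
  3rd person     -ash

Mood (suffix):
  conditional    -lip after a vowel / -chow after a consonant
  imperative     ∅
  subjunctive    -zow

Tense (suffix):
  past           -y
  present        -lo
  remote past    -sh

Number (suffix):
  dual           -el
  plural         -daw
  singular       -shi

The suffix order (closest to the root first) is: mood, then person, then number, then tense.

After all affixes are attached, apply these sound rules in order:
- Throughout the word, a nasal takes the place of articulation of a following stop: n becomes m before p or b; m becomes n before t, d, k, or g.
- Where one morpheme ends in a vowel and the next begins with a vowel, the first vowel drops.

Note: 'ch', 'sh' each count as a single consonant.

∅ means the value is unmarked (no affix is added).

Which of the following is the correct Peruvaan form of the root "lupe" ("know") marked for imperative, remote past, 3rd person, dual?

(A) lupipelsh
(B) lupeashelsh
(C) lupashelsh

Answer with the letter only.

C

mood = imperative: zero marking, form stays lupe.
Attach person 3rd person -ash → lupeash.
Attach number dual -el → lupeashel.
Attach tense remote past -sh → lupeashelsh.
Nasal assimilation: no change.
Apply vowel deletion: lupeashelsh → lupashelsh.
So the correct form is lupashelsh, option (C).
(B) lupeashelsh is wrong: it fails to apply the sound rule(s).
(A) lupipelsh is wrong: it uses 2nd person instead of 3rd person for person.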